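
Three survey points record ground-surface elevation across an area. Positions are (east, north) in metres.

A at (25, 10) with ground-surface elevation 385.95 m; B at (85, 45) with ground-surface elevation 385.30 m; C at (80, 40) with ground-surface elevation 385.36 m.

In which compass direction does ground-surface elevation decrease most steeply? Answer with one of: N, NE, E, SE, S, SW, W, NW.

E

Differences from A: to B (Δx, Δy, Δh) = (60, 35, -0.65); to C = (55, 30, -0.59).
Determinant of the coordinate differences = 60·30 − 55·35 = -125.
∂z/∂x = [(-0.65)·30 − (-0.59)·35] / -125 = -0.009200
∂z/∂y = [60·(-0.59) − 55·(-0.65)] / -125 = -0.002800
Steepest decrease is along −∇f = (+0.009200 E, +0.002800 N) → east.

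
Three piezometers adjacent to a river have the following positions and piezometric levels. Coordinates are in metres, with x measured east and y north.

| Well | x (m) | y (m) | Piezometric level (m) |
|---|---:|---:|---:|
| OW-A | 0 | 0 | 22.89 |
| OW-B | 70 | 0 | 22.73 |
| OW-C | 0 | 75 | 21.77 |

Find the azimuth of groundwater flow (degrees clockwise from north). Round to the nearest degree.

∂h/∂x = (22.73 − 22.89) / (70 − 0) = -0.002286
∂h/∂y = (21.77 − 22.89) / (75 − 0) = -0.01493
Flow direction (−∇h) has components (+0.002286 E, +0.01493 N).
Azimuth = atan2(E, N) = atan2(+0.002286, +0.01493) = 8.7° ≈ 009°.

009°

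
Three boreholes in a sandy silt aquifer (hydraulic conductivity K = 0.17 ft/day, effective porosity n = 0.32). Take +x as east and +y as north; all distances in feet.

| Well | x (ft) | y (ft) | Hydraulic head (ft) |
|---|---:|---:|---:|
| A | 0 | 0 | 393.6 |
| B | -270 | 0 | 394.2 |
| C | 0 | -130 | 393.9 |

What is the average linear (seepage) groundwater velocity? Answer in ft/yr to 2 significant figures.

0.62 ft/yr

∂h/∂x = (394.2 − 393.6) / (-270 − 0) = -0.002222
∂h/∂y = (393.9 − 393.6) / (-130 − 0) = -0.002308
|∇h| = √(-0.002222² + -0.002308²) = 0.003204
Seepage velocity v = K·i/n = 0.17 × 0.003204 / 0.32 = 0.001702 ft/day = 0.6217 ft/yr.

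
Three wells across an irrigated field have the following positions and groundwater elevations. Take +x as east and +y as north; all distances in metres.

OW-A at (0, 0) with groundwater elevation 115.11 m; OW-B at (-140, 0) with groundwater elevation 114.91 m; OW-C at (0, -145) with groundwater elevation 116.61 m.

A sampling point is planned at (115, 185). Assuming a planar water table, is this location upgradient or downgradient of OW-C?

downgradient

∂h/∂x = (114.91 − 115.11) / (-140 − 0) = +0.001429
∂h/∂y = (116.61 − 115.11) / (-145 − 0) = -0.01034
Head at (115, 185) = 115.11 + (+0.001429)·(115) + (-0.01034)·(185) = 113.36 m.
That is lower than the 116.61 m at OW-C, so the point is downgradient.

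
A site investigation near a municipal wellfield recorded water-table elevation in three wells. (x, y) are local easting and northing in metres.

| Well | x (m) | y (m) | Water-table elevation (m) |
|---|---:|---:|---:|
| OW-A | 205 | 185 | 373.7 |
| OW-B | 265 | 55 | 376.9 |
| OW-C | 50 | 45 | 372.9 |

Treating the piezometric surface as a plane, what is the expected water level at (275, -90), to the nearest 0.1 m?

Differences from OW-A: to OW-B (Δx, Δy, Δh) = (60, -130, +3.2); to OW-C = (-155, -140, -0.8).
Determinant of the coordinate differences = 60·(-140) − (-155)·(-130) = -28550.
∂h/∂x = [(+3.2)·(-140) − (-0.8)·(-130)] / -28550 = +0.01933
∂h/∂y = [60·(-0.8) − (-155)·(+3.2)] / -28550 = -0.01569
h(275, -90) = 373.7 + (+0.01933)·(70) + (-0.01569)·(-275) = 373.7 +1.353 +4.315 = 379.369 m.

379.4 m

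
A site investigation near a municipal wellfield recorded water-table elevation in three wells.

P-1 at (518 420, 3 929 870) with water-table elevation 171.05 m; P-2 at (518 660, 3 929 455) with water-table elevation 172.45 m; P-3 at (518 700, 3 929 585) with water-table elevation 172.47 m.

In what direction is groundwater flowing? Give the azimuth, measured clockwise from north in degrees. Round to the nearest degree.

With h = a·x + b·y + c and P-1 as origin, the differences give:
  240·a + (-415)·b = +1.40
  280·a + (-285)·b = +1.42
Eliminate b (×(-285) and ×(-415), subtract): 47800·a = 190.300 → a = ∂h/∂x = +0.003981
Back-substitute: b = ∂h/∂y = -0.001071.
Flow direction (−∇h) has components (-0.003981 E, +0.001071 N).
Azimuth = atan2(E, N) = atan2(-0.003981, +0.001071) = 285.1° ≈ 285°.

285°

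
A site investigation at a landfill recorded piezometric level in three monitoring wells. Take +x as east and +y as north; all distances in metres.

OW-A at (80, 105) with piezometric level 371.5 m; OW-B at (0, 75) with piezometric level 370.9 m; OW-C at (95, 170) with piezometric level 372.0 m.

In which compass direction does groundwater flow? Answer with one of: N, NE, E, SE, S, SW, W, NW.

Taking OW-A as reference: OW-B−OW-A = (-80, -30, -0.6); OW-C−OW-A = (15, 65, +0.5).
Determinant of the coordinate differences = (-80)·65 − 15·(-30) = -4750.
∂h/∂x = [(-0.6)·65 − (+0.5)·(-30)] / -4750 = +0.005053
∂h/∂y = [(-80)·(+0.5) − 15·(-0.6)] / -4750 = +0.006526
Flow = −∇h = (-0.005053 east, -0.006526 north), which points southwest.

SW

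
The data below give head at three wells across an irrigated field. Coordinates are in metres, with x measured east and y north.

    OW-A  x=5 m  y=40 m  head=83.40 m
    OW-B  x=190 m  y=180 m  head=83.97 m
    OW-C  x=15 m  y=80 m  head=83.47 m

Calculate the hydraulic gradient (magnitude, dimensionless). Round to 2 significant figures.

Taking OW-A as reference: OW-B−OW-A = (185, 140, +0.57); OW-C−OW-A = (10, 40, +0.07).
Solve a·Δx + b·Δy = Δh: det = 185·40 − 10·140 = 6000.
∂h/∂x = [(+0.57)·40 − (+0.07)·140] / 6000 = +0.002167
∂h/∂y = [185·(+0.07) − 10·(+0.57)] / 6000 = +0.001208
|∇h| = √(0.002167² + 0.001208²) = 0.002481

0.0025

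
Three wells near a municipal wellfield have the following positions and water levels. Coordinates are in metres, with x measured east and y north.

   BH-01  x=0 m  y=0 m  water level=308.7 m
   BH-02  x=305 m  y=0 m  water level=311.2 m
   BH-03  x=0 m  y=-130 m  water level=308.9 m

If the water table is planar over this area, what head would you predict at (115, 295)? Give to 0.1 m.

309.2 m

∂h/∂x = (311.2 − 308.7) / (305 − 0) = +0.008197
∂h/∂y = (308.9 − 308.7) / (-130 − 0) = -0.001538
h(115, 295) = 308.7 + (+0.008197)·(115) + (-0.001538)·(295) = 308.7 +0.943 -0.454 = 309.189 m.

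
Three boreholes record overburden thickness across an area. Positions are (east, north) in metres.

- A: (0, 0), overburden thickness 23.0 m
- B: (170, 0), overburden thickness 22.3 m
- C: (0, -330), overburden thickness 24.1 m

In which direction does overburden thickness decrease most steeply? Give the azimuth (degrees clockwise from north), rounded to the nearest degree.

∂d/∂x = (22.3 − 23.0) / (170 − 0) = -0.004118
∂d/∂y = (24.1 − 23.0) / (-330 − 0) = -0.003333
Steepest decrease is along −∇f: components (+0.004118 E, +0.003333 N).
Azimuth = atan2(+0.004118, +0.003333) = 51.0° ≈ 051°.

051°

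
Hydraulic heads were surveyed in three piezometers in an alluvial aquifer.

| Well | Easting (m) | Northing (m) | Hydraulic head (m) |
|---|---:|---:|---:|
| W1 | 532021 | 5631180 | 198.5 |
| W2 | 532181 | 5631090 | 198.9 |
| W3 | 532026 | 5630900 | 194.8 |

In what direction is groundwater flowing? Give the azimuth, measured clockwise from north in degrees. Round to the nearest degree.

Taking W1 as reference: W2−W1 = (160, -90, +0.4); W3−W1 = (5, -280, -3.7).
Determinant of the coordinate differences = 160·(-280) − 5·(-90) = -44350.
∂h/∂x = [(+0.4)·(-280) − (-3.7)·(-90)] / -44350 = +0.01003
∂h/∂y = [160·(-3.7) − 5·(+0.4)] / -44350 = +0.01339
Flow direction (−∇h) has components (-0.01003 E, -0.01339 N).
Azimuth = atan2(E, N) = atan2(-0.01003, -0.01339) = 216.8° ≈ 217°.

217°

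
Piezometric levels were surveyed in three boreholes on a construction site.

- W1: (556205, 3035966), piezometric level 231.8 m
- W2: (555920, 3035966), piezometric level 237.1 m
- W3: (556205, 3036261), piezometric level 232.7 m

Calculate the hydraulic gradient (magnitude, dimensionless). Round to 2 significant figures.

∂h/∂x = (237.1 − 231.8) / (555920 − 556205) = -0.01860
∂h/∂y = (232.7 − 231.8) / (3036261 − 3035966) = +0.003051
|∇h| = √(-0.01860² + 0.003051²) = 0.01885

0.019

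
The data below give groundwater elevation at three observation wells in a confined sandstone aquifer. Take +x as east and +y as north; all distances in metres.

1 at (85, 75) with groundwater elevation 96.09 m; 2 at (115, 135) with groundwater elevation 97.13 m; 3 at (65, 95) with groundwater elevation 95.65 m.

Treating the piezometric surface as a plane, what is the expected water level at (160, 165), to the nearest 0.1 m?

98.4 m

Taking 1 as reference: 2−1 = (30, 60, +1.04); 3−1 = (-20, 20, -0.44).
Determinant of the coordinate differences = 30·20 − (-20)·60 = 1800.
∂h/∂x = [(+1.04)·20 − (-0.44)·60] / 1800 = +0.02622
∂h/∂y = [30·(-0.44) − (-20)·(+1.04)] / 1800 = +0.004222
h(160, 165) = 96.09 + (+0.02622)·(75) + (+0.004222)·(90) = 96.09 +1.967 +0.380 = 98.437 m.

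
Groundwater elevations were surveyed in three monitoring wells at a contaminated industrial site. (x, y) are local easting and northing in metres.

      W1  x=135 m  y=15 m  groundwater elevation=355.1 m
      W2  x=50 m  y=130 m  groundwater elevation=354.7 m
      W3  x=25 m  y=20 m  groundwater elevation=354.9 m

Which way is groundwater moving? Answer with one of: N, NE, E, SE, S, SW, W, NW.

NW

Differences from W1: to W2 (Δx, Δy, Δh) = (-85, 115, -0.4); to W3 = (-110, 5, -0.2).
Solve a·Δx + b·Δy = Δh: det = (-85)·5 − (-110)·115 = 12225.
∂h/∂x = [(-0.4)·5 − (-0.2)·115] / 12225 = +0.001718
∂h/∂y = [(-85)·(-0.2) − (-110)·(-0.4)] / 12225 = -0.002209
Flow = −∇h = (-0.001718 east, +0.002209 north), which points northwest.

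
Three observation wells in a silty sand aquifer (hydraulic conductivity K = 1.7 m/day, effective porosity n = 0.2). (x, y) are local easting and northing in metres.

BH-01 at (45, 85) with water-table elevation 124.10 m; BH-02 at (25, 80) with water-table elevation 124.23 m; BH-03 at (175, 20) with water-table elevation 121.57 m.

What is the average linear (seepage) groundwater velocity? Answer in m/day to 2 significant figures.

0.17 m/day

Taking BH-01 as reference: BH-02−BH-01 = (-20, -5, +0.13); BH-03−BH-01 = (130, -65, -2.53).
Determinant of the coordinate differences = (-20)·(-65) − 130·(-5) = 1950.
∂h/∂x = [(+0.13)·(-65) − (-2.53)·(-5)] / 1950 = -0.01082
∂h/∂y = [(-20)·(-2.53) − 130·(+0.13)] / 1950 = +0.01728
|∇h| = √(-0.01082² + 0.01728²) = 0.02039
Seepage velocity v = K·i/n = 1.7 × 0.02039 / 0.2 = 0.1733 m/day.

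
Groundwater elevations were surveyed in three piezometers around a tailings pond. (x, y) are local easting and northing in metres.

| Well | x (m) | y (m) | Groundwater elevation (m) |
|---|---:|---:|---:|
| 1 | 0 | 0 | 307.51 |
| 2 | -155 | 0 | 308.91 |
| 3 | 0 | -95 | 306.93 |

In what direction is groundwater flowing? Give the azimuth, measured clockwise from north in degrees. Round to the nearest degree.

∂h/∂x = (308.91 − 307.51) / (-155 − 0) = -0.009032
∂h/∂y = (306.93 − 307.51) / (-95 − 0) = +0.006105
Flow direction (−∇h) has components (+0.009032 E, -0.006105 N).
Azimuth = atan2(E, N) = atan2(+0.009032, -0.006105) = 124.1° ≈ 124°.

124°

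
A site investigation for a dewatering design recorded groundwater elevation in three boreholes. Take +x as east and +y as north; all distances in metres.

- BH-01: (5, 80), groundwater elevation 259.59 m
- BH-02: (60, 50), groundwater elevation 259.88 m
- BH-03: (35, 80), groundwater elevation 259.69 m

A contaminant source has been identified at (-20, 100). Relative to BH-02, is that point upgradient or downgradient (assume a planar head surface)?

Differences from BH-01: to BH-02 (Δx, Δy, Δh) = (55, -30, +0.29); to BH-03 = (30, 0, +0.10).
Determinant of the coordinate differences = 55·0 − 30·(-30) = 900.
∂h/∂x = [(+0.29)·0 − (+0.10)·(-30)] / 900 = +0.003333
∂h/∂y = [55·(+0.10) − 30·(+0.29)] / 900 = -0.003556
Head at (-20, 100) = 259.59 + (+0.003333)·(-25) + (-0.003556)·(20) = 259.44 m.
That is lower than the 259.88 m at BH-02, so the point is downgradient.

downgradient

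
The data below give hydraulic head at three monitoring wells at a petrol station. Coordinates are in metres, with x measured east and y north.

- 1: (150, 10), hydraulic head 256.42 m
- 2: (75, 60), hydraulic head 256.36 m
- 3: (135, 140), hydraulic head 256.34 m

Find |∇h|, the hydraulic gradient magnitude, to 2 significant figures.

Differences from 1: to 2 (Δx, Δy, Δh) = (-75, 50, -0.06); to 3 = (-15, 130, -0.08).
Determinant of the coordinate differences = (-75)·130 − (-15)·50 = -9000.
∂h/∂x = [(-0.06)·130 − (-0.08)·50] / -9000 = +0.0004222
∂h/∂y = [(-75)·(-0.08) − (-15)·(-0.06)] / -9000 = -0.0005667
|∇h| = √(0.0004222² + -0.0005667²) = 0.0007067

0.00071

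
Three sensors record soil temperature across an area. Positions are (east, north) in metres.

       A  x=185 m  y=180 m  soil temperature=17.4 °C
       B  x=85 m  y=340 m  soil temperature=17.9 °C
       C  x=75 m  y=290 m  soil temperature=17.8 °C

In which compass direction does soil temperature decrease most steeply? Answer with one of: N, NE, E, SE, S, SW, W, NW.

With T = a·x + b·y + c and A as origin, the differences give:
  (-100)·a + 160·b = +0.5
  (-110)·a + 110·b = +0.4
Eliminate b (×110 and ×160, subtract): 6600·a = -9.00 → a = ∂T/∂x = -0.001364
Back-substitute: b = ∂T/∂y = +0.002273.
Steepest decrease is along −∇f = (+0.001364 E, -0.002273 N) → southeast.

SE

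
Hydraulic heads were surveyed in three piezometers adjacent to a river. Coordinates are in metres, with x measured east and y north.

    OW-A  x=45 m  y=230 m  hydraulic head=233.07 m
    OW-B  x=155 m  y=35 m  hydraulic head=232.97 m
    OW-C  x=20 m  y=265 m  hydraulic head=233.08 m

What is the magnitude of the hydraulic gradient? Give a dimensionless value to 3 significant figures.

With h = a·x + b·y + c and OW-A as origin, the differences give:
  110·a + (-195)·b = -0.10
  (-25)·a + 35·b = +0.01
Eliminate b (×35 and ×(-195), subtract): -1025·a = -1.550 → a = ∂h/∂x = +0.001512
Back-substitute: b = ∂h/∂y = +0.001366.
|∇h| = √(0.001512² + 0.001366²) = 0.002038

0.00204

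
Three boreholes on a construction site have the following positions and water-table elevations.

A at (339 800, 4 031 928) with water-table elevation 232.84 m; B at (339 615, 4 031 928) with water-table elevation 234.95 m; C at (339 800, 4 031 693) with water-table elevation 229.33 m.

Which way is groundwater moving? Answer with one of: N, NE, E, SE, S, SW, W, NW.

SE

∂h/∂x = (234.95 − 232.84) / (339615 − 339800) = -0.01141
∂h/∂y = (229.33 − 232.84) / (4031693 − 4031928) = +0.01494
Flow = −∇h = (+0.01141 east, -0.01494 north), which points southeast.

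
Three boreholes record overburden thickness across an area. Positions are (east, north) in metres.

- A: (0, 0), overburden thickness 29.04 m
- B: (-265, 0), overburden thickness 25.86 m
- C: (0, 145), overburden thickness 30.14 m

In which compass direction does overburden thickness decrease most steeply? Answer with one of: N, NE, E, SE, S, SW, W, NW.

SW

∂d/∂x = (25.86 − 29.04) / (-265 − 0) = +0.01200
∂d/∂y = (30.14 − 29.04) / (145 − 0) = +0.007586
Steepest decrease is along −∇f = (-0.01200 E, -0.007586 N) → southwest.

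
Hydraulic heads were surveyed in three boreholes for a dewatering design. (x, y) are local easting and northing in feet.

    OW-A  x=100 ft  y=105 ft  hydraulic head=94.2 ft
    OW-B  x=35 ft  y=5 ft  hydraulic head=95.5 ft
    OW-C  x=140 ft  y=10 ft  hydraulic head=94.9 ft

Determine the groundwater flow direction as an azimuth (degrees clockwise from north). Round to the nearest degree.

Differences from OW-A: to OW-B (Δx, Δy, Δh) = (-65, -100, +1.3); to OW-C = (40, -95, +0.7).
Determinant of the coordinate differences = (-65)·(-95) − 40·(-100) = 10175.
∂h/∂x = [(+1.3)·(-95) − (+0.7)·(-100)] / 10175 = -0.005258
∂h/∂y = [(-65)·(+0.7) − 40·(+1.3)] / 10175 = -0.009582
Flow direction (−∇h) has components (+0.005258 E, +0.009582 N).
Azimuth = atan2(E, N) = atan2(+0.005258, +0.009582) = 28.8° ≈ 029°.

029°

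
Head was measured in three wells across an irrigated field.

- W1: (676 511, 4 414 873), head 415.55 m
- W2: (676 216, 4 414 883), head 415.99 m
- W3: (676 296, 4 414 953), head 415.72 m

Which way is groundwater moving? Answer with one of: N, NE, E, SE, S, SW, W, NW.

NE

Taking W1 as reference: W2−W1 = (-295, 10, +0.44); W3−W1 = (-215, 80, +0.17).
Determinant of the coordinate differences = (-295)·80 − (-215)·10 = -21450.
∂h/∂x = [(+0.44)·80 − (+0.17)·10] / -21450 = -0.001562
∂h/∂y = [(-295)·(+0.17) − (-215)·(+0.44)] / -21450 = -0.002072
Flow = −∇h = (+0.001562 east, +0.002072 north), which points northeast.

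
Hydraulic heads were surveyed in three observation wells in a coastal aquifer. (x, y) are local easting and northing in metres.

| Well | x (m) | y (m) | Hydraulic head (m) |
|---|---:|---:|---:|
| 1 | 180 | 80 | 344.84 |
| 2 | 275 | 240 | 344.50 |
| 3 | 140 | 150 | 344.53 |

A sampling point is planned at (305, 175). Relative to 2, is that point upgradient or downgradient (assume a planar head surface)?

upgradient

Three-point gradient (reference 1): Δ to 2 = (95, 160, -0.34), Δ to 3 = (-40, 70, -0.31).
∂h/∂x = +0.001977, ∂h/∂y = -0.003299 (det = 13050).
Head at (305, 175) = 344.84 + (+0.001977)·(125) + (-0.003299)·(95) = 344.77 m.
That is higher than the 344.50 m at 2, so the point is upgradient.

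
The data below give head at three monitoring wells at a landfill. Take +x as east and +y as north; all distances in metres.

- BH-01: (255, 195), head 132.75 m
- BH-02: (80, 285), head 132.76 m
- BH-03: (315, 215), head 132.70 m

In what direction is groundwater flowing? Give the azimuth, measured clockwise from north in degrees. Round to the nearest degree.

030°

Differences from BH-01: to BH-02 (Δx, Δy, Δh) = (-175, 90, +0.01); to BH-03 = (60, 20, -0.05).
Solve a·Δx + b·Δy = Δh: det = (-175)·20 − 60·90 = -8900.
∂h/∂x = [(+0.01)·20 − (-0.05)·90] / -8900 = -0.0005281
∂h/∂y = [(-175)·(-0.05) − 60·(+0.01)] / -8900 = -0.0009157
Flow direction (−∇h) has components (+0.0005281 E, +0.0009157 N).
Azimuth = atan2(E, N) = atan2(+0.0005281, +0.0009157) = 30.0° ≈ 030°.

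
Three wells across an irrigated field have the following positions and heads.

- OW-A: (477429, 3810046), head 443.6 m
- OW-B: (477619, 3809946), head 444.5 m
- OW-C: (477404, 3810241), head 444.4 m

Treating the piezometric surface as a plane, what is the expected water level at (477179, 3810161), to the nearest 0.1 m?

442.3 m

With h = a·x + b·y + c and OW-A as origin, the differences give:
  190·a + (-100)·b = +0.9
  (-25)·a + 195·b = +0.8
Eliminate b (×195 and ×(-100), subtract): 34550·a = 255.50 → a = ∂h/∂x = +0.007395
Back-substitute: b = ∂h/∂y = +0.005051.
h(477179, 3810161) = 443.6 + (+0.007395)·(-250) + (+0.005051)·(115) = 443.6 -1.849 +0.581 = 442.332 m.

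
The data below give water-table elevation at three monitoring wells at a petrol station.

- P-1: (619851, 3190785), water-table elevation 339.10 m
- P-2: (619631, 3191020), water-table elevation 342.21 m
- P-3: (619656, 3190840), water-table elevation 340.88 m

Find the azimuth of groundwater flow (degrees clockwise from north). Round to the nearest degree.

Taking P-1 as reference: P-2−P-1 = (-220, 235, +3.11); P-3−P-1 = (-195, 55, +1.78).
Determinant of the coordinate differences = (-220)·55 − (-195)·235 = 33725.
∂h/∂x = [(+3.11)·55 − (+1.78)·235] / 33725 = -0.007331
∂h/∂y = [(-220)·(+1.78) − (-195)·(+3.11)] / 33725 = +0.006371
Flow direction (−∇h) has components (+0.007331 E, -0.006371 N).
Azimuth = atan2(E, N) = atan2(+0.007331, -0.006371) = 131.0° ≈ 131°.

131°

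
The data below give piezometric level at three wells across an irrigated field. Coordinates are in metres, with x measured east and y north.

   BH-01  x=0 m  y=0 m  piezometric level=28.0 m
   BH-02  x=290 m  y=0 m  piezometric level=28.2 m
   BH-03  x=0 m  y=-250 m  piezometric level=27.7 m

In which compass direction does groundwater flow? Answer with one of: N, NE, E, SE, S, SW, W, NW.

SW

∂h/∂x = (28.2 − 28.0) / (290 − 0) = +0.0006897
∂h/∂y = (27.7 − 28.0) / (-250 − 0) = +0.001200
Flow = −∇h = (-0.0006897 east, -0.001200 north), which points southwest.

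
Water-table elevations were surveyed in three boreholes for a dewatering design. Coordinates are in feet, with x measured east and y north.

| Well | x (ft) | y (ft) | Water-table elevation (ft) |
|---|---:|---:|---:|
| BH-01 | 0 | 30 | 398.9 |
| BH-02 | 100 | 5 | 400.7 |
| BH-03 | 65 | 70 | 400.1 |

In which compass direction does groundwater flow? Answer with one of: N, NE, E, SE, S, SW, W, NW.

With h = a·x + b·y + c and BH-01 as origin, the differences give:
  100·a + (-25)·b = +1.8
  65·a + 40·b = +1.2
Eliminate b (×40 and ×(-25), subtract): 5625·a = 102.00 → a = ∂h/∂x = +0.01813
Back-substitute: b = ∂h/∂y = +0.0005333.
Flow = −∇h = (-0.01813 east, -0.0005333 north), which points west.

W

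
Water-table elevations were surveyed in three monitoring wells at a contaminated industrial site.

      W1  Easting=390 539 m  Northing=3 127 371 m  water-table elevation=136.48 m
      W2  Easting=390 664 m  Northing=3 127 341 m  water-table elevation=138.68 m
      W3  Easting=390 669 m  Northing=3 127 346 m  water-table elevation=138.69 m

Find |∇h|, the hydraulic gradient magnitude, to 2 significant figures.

Differences from W1: to W2 (Δx, Δy, Δh) = (125, -30, +2.20); to W3 = (130, -25, +2.21).
Solve a·Δx + b·Δy = Δh: det = 125·(-25) − 130·(-30) = 775.
∂h/∂x = [(+2.20)·(-25) − (+2.21)·(-30)] / 775 = +0.01458
∂h/∂y = [125·(+2.21) − 130·(+2.20)] / 775 = -0.01258
|∇h| = √(0.01458² + -0.01258²) = 0.01926

0.019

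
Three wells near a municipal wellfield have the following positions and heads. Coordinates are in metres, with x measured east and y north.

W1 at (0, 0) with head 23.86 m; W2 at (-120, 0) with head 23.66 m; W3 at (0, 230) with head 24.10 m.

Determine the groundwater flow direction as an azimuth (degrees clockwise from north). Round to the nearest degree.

238°

∂h/∂x = (23.66 − 23.86) / (-120 − 0) = +0.001667
∂h/∂y = (24.10 − 23.86) / (230 − 0) = +0.001043
Flow direction (−∇h) has components (-0.001667 E, -0.001043 N).
Azimuth = atan2(E, N) = atan2(-0.001667, -0.001043) = 237.9° ≈ 238°.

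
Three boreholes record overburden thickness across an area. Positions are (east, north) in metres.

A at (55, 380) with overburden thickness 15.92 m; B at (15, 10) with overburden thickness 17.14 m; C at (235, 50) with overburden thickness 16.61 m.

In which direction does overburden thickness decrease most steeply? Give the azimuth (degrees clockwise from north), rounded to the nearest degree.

031°

Taking A as reference: B−A = (-40, -370, +1.22); C−A = (180, -330, +0.69).
Solve a·Δx + b·Δy = Δd: det = (-40)·(-330) − 180·(-370) = 79800.
∂d/∂x = [(+1.22)·(-330) − (+0.69)·(-370)] / 79800 = -0.001846
∂d/∂y = [(-40)·(+0.69) − 180·(+1.22)] / 79800 = -0.003098
Steepest decrease is along −∇f: components (+0.001846 E, +0.003098 N).
Azimuth = atan2(+0.001846, +0.003098) = 30.8° ≈ 031°.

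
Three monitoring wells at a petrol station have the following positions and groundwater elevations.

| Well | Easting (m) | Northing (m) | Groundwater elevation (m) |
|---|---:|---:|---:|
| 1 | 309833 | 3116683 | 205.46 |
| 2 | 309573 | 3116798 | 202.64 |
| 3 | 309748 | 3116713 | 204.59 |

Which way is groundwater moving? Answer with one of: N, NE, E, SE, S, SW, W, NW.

NW

Differences from 1: to 2 (Δx, Δy, Δh) = (-260, 115, -2.82); to 3 = (-85, 30, -0.87).
Determinant of the coordinate differences = (-260)·30 − (-85)·115 = 1975.
∂h/∂x = [(-2.82)·30 − (-0.87)·115] / 1975 = +0.007823
∂h/∂y = [(-260)·(-0.87) − (-85)·(-2.82)] / 1975 = -0.006835
Flow = −∇h = (-0.007823 east, +0.006835 north), which points northwest.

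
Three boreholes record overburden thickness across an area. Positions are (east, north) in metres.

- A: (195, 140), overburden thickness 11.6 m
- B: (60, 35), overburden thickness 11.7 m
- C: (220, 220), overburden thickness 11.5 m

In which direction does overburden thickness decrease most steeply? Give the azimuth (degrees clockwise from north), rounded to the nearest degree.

With d = a·x + b·y + c and A as origin, the differences give:
  (-135)·a + (-105)·b = +0.1
  25·a + 80·b = -0.1
Eliminate b (×80 and ×(-105), subtract): -8175·a = -2.50 → a = ∂d/∂x = +0.0003058
Back-substitute: b = ∂d/∂y = -0.001346.
Steepest decrease is along −∇f: components (-0.0003058 E, +0.001346 N).
Azimuth = atan2(-0.0003058, +0.001346) = 347.2° ≈ 347°.

347°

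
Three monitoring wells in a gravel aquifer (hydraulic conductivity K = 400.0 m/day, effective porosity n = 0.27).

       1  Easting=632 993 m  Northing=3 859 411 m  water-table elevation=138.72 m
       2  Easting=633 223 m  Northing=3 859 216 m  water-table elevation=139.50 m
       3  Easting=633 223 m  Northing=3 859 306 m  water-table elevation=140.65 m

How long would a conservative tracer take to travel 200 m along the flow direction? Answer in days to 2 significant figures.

With h = a·x + b·y + c and 1 as origin, the differences give:
  230·a + (-195)·b = +0.78
  230·a + (-105)·b = +1.93
Eliminate b (×(-105) and ×(-195), subtract): 20700·a = 294.450 → a = ∂h/∂x = +0.01422
Back-substitute: b = ∂h/∂y = +0.01278.
|∇h| = √(0.01422² + 0.01278²) = 0.01912
Seepage velocity v = K·i/n = 400.0 × 0.01912 / 0.27 = 28.33 m/day.
t = 200 / 28.33 = 7.06 days.

7.1 days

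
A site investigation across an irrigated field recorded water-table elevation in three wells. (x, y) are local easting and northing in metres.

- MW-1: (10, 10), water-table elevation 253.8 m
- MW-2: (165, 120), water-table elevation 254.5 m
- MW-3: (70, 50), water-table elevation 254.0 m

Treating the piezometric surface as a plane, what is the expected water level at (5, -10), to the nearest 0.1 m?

253.3 m

Differences from MW-1: to MW-2 (Δx, Δy, Δh) = (155, 110, +0.7); to MW-3 = (60, 40, +0.2).
Determinant of the coordinate differences = 155·40 − 60·110 = -400.
∂h/∂x = [(+0.7)·40 − (+0.2)·110] / -400 = -0.01500
∂h/∂y = [155·(+0.2) − 60·(+0.7)] / -400 = +0.02750
h(5, -10) = 253.8 + (-0.01500)·(-5) + (+0.02750)·(-20) = 253.8 +0.075 -0.550 = 253.325 m.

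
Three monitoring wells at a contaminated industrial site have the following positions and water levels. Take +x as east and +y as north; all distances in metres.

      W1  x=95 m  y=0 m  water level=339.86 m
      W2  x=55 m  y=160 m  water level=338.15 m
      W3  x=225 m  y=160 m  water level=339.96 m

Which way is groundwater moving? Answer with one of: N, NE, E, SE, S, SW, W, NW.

NW

Three-point gradient (reference W1): Δ to W2 = (-40, 160, -1.71), Δ to W3 = (130, 160, +0.10).
∂h/∂x = +0.01065, ∂h/∂y = -0.008026 (det = -27200).
Flow = −∇h = (-0.01065 east, +0.008026 north), which points northwest.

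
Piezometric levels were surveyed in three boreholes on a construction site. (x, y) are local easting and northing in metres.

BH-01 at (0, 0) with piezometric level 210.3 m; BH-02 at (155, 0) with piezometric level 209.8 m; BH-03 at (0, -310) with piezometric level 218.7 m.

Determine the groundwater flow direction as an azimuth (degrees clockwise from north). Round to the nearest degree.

007°

∂h/∂x = (209.8 − 210.3) / (155 − 0) = -0.003226
∂h/∂y = (218.7 − 210.3) / (-310 − 0) = -0.02710
Flow direction (−∇h) has components (+0.003226 E, +0.02710 N).
Azimuth = atan2(E, N) = atan2(+0.003226, +0.02710) = 6.8° ≈ 007°.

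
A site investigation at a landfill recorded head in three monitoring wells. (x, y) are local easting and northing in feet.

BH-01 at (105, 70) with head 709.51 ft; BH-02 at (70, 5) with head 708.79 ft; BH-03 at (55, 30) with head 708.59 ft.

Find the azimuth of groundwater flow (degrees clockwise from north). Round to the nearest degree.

263°

Three-point gradient (reference BH-01): Δ to BH-02 = (-35, -65, -0.72), Δ to BH-03 = (-50, -40, -0.92).
∂h/∂x = +0.01676, ∂h/∂y = +0.002054 (det = -1850).
Flow direction (−∇h) has components (-0.01676 E, -0.002054 N).
Azimuth = atan2(E, N) = atan2(-0.01676, -0.002054) = 263.0° ≈ 263°.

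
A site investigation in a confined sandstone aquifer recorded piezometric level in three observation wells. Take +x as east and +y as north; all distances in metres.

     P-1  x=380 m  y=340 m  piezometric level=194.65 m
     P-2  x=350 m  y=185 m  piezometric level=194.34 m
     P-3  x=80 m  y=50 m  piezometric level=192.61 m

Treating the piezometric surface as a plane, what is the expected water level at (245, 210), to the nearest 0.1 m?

Taking P-1 as reference: P-2−P-1 = (-30, -155, -0.31); P-3−P-1 = (-300, -290, -2.04).
Solve a·Δx + b·Δy = Δh: det = (-30)·(-290) − (-300)·(-155) = -37800.
∂h/∂x = [(-0.31)·(-290) − (-2.04)·(-155)] / -37800 = +0.005987
∂h/∂y = [(-30)·(-2.04) − (-300)·(-0.31)] / -37800 = +0.0008413
h(245, 210) = 194.65 + (+0.005987)·(-135) + (+0.0008413)·(-130) = 194.65 -0.808 -0.109 = 193.732 m.

193.7 m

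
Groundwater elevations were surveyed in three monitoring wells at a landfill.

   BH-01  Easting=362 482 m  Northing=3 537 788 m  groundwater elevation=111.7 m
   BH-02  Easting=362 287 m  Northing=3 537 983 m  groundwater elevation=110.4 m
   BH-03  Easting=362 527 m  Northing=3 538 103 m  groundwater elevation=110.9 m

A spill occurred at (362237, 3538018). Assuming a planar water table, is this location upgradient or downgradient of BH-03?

downgradient

Taking BH-01 as reference: BH-02−BH-01 = (-195, 195, -1.3); BH-03−BH-01 = (45, 315, -0.8).
Determinant of the coordinate differences = (-195)·315 − 45·195 = -70200.
∂h/∂x = [(-1.3)·315 − (-0.8)·195] / -70200 = +0.003611
∂h/∂y = [(-195)·(-0.8) − 45·(-1.3)] / -70200 = -0.003056
Head at (362237, 3538018) = 111.7 + (+0.003611)·(-245) + (-0.003056)·(230) = 110.11 m.
That is lower than the 110.9 m at BH-03, so the point is downgradient.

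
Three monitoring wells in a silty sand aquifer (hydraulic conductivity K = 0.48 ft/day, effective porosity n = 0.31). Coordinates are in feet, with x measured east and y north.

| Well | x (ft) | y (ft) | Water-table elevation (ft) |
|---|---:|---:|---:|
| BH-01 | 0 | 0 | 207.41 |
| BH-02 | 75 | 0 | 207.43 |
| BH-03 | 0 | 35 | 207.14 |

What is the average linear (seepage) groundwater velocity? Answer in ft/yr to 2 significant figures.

∂h/∂x = (207.43 − 207.41) / (75 − 0) = +0.0002667
∂h/∂y = (207.14 − 207.41) / (35 − 0) = -0.007714
|∇h| = √(0.0002667² + -0.007714²) = 0.007719
Seepage velocity v = K·i/n = 0.48 × 0.007719 / 0.31 = 0.01195 ft/day = 4.365 ft/yr.

4.4 ft/yr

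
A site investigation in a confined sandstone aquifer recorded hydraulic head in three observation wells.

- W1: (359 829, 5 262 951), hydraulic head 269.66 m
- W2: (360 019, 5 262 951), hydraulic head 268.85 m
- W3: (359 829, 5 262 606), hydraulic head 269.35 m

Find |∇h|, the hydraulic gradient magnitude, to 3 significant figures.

0.00436

∂h/∂x = (268.85 − 269.66) / (360019 − 359829) = -0.004263
∂h/∂y = (269.35 − 269.66) / (5262606 − 5262951) = +0.0008986
|∇h| = √(-0.004263² + 0.0008986²) = 0.004357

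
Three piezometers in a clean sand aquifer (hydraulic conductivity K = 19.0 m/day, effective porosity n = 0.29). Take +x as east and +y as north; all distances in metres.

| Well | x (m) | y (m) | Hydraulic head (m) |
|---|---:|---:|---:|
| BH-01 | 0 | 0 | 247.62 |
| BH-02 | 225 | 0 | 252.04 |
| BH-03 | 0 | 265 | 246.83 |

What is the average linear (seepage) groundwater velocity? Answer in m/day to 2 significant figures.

∂h/∂x = (252.04 − 247.62) / (225 − 0) = +0.01964
∂h/∂y = (246.83 − 247.62) / (265 − 0) = -0.002981
|∇h| = √(0.01964² + -0.002981²) = 0.01986
Seepage velocity v = K·i/n = 19.0 × 0.01986 / 0.29 = 1.301 m/day.

1.3 m/day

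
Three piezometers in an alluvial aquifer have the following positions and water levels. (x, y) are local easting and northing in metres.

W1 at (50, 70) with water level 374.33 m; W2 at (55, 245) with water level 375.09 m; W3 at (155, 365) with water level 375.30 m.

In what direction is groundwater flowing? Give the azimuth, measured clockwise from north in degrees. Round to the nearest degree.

Taking W1 as reference: W2−W1 = (5, 175, +0.76); W3−W1 = (105, 295, +0.97).
Determinant of the coordinate differences = 5·295 − 105·175 = -16900.
∂h/∂x = [(+0.76)·295 − (+0.97)·175] / -16900 = -0.003222
∂h/∂y = [5·(+0.97) − 105·(+0.76)] / -16900 = +0.004435
Flow direction (−∇h) has components (+0.003222 E, -0.004435 N).
Azimuth = atan2(E, N) = atan2(+0.003222, -0.004435) = 144.0° ≈ 144°.

144°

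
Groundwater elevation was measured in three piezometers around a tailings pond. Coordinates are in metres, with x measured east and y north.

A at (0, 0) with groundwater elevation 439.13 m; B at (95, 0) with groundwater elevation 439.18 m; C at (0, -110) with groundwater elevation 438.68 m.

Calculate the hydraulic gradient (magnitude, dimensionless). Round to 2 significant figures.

∂h/∂x = (439.18 − 439.13) / (95 − 0) = +0.0005263
∂h/∂y = (438.68 − 439.13) / (-110 − 0) = +0.004091
|∇h| = √(0.0005263² + 0.004091²) = 0.004125

0.0041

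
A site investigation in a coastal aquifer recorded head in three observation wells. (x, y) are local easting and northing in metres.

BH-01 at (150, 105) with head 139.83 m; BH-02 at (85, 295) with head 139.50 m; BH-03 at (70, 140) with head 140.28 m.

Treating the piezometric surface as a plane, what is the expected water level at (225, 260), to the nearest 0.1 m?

Taking BH-01 as reference: BH-02−BH-01 = (-65, 190, -0.33); BH-03−BH-01 = (-80, 35, +0.45).
Determinant of the coordinate differences = (-65)·35 − (-80)·190 = 12925.
∂h/∂x = [(-0.33)·35 − (+0.45)·190] / 12925 = -0.007509
∂h/∂y = [(-65)·(+0.45) − (-80)·(-0.33)] / 12925 = -0.004306
h(225, 260) = 139.83 + (-0.007509)·(75) + (-0.004306)·(155) = 139.83 -0.563 -0.667 = 138.599 m.

138.6 m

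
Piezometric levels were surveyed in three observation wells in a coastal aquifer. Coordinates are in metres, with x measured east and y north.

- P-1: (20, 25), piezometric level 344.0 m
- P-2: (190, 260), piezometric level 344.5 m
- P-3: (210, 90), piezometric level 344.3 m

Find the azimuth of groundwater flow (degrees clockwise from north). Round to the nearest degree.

221°

Three-point gradient (reference P-1): Δ to P-2 = (170, 235, +0.5), Δ to P-3 = (190, 65, +0.3).
∂h/∂x = +0.001131, ∂h/∂y = +0.001310 (det = -33600).
Flow direction (−∇h) has components (-0.001131 E, -0.001310 N).
Azimuth = atan2(E, N) = atan2(-0.001131, -0.001310) = 220.8° ≈ 221°.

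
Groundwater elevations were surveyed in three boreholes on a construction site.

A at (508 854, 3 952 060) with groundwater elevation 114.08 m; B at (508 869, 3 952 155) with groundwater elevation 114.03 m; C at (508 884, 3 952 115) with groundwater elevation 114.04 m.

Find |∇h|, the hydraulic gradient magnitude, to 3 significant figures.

0.000683

Differences from A: to B (Δx, Δy, Δh) = (15, 95, -0.05); to C = (30, 55, -0.04).
Determinant of the coordinate differences = 15·55 − 30·95 = -2025.
∂h/∂x = [(-0.05)·55 − (-0.04)·95] / -2025 = -0.0005185
∂h/∂y = [15·(-0.04) − 30·(-0.05)] / -2025 = -0.0004444
|∇h| = √(-0.0005185² + -0.0004444²) = 0.0006829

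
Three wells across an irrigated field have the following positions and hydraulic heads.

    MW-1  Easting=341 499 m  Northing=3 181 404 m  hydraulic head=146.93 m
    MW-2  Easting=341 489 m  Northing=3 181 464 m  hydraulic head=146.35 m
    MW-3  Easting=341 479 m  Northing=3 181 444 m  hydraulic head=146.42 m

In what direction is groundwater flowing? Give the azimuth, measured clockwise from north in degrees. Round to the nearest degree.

311°

Differences from MW-1: to MW-2 (Δx, Δy, Δh) = (-10, 60, -0.58); to MW-3 = (-20, 40, -0.51).
Solve a·Δx + b·Δy = Δh: det = (-10)·40 − (-20)·60 = 800.
∂h/∂x = [(-0.58)·40 − (-0.51)·60] / 800 = +0.009250
∂h/∂y = [(-10)·(-0.51) − (-20)·(-0.58)] / 800 = -0.008125
Flow direction (−∇h) has components (-0.009250 E, +0.008125 N).
Azimuth = atan2(E, N) = atan2(-0.009250, +0.008125) = 311.3° ≈ 311°.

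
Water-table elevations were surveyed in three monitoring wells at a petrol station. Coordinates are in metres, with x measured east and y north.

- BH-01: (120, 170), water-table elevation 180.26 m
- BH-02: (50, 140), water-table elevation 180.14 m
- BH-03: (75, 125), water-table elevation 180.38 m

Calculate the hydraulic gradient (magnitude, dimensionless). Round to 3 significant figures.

0.00915

Differences from BH-01: to BH-02 (Δx, Δy, Δh) = (-70, -30, -0.12); to BH-03 = (-45, -45, +0.12).
Solve a·Δx + b·Δy = Δh: det = (-70)·(-45) − (-45)·(-30) = 1800.
∂h/∂x = [(-0.12)·(-45) − (+0.12)·(-30)] / 1800 = +0.005000
∂h/∂y = [(-70)·(+0.12) − (-45)·(-0.12)] / 1800 = -0.007667
|∇h| = √(0.005000² + -0.007667²) = 0.009153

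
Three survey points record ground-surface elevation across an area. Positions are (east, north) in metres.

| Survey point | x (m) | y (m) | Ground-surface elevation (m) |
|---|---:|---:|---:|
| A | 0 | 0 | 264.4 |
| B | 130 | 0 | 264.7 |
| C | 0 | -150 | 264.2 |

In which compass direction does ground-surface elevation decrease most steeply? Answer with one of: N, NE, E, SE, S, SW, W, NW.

SW

∂z/∂x = (264.7 − 264.4) / (130 − 0) = +0.002308
∂z/∂y = (264.2 − 264.4) / (-150 − 0) = +0.001333
Steepest decrease is along −∇f = (-0.002308 E, -0.001333 N) → southwest.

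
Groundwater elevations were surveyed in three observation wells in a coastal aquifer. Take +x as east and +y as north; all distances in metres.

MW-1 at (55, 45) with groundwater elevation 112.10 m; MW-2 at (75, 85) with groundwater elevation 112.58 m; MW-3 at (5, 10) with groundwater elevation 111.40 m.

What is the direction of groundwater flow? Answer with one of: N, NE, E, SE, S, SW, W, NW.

SW

Differences from MW-1: to MW-2 (Δx, Δy, Δh) = (20, 40, +0.48); to MW-3 = (-50, -35, -0.70).
Determinant of the coordinate differences = 20·(-35) − (-50)·40 = 1300.
∂h/∂x = [(+0.48)·(-35) − (-0.70)·40] / 1300 = +0.008615
∂h/∂y = [20·(-0.70) − (-50)·(+0.48)] / 1300 = +0.007692
Flow = −∇h = (-0.008615 east, -0.007692 north), which points southwest.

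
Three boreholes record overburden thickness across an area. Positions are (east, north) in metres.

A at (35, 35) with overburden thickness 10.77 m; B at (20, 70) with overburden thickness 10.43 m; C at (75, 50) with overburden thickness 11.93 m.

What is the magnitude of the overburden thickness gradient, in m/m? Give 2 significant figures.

0.028 m/m

Taking A as reference: B−A = (-15, 35, -0.34); C−A = (40, 15, +1.16).
Determinant of the coordinate differences = (-15)·15 − 40·35 = -1625.
∂d/∂x = [(-0.34)·15 − (+1.16)·35] / -1625 = +0.02812
∂d/∂y = [(-15)·(+1.16) − 40·(-0.34)] / -1625 = +0.002338
|∇f| = √(0.02812² + 0.002338²) = 0.02822 m/m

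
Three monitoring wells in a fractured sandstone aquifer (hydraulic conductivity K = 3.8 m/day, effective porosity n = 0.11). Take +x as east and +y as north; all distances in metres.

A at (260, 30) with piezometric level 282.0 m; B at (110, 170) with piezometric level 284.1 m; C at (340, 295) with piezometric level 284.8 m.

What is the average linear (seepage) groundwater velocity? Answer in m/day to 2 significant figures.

0.41 m/day

Differences from A: to B (Δx, Δy, Δh) = (-150, 140, +2.1); to C = (80, 265, +2.8).
Solve a·Δx + b·Δy = Δh: det = (-150)·265 − 80·140 = -50950.
∂h/∂x = [(+2.1)·265 − (+2.8)·140] / -50950 = -0.003229
∂h/∂y = [(-150)·(+2.8) − 80·(+2.1)] / -50950 = +0.01154
|∇h| = √(-0.003229² + 0.01154²) = 0.01198
Seepage velocity v = K·i/n = 3.8 × 0.01198 / 0.11 = 0.4139 m/day.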